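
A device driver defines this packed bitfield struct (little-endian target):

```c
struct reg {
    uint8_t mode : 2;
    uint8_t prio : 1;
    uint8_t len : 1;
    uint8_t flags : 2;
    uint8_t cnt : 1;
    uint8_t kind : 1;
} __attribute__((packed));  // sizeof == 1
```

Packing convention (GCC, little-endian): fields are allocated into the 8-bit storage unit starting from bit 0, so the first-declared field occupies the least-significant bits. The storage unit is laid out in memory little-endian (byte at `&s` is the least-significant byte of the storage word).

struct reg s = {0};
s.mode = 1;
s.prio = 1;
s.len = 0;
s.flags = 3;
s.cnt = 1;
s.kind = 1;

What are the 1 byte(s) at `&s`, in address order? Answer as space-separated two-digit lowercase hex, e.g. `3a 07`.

mode (2b) val=1 bits=0x1 at bit 0: 0x01
prio (1b) val=1 bits=0x1 at bit 2: 0x05
len (1b) val=0 bits=0x0 at bit 3: 0x05
flags (2b) val=3 bits=0x3 at bit 4: 0x35
cnt (1b) val=1 bits=0x1 at bit 6: 0x75
kind (1b) val=1 bits=0x1 at bit 7: 0xf5
word = 0xf5 → little-endian bytes:
  [0]=0xf5

f5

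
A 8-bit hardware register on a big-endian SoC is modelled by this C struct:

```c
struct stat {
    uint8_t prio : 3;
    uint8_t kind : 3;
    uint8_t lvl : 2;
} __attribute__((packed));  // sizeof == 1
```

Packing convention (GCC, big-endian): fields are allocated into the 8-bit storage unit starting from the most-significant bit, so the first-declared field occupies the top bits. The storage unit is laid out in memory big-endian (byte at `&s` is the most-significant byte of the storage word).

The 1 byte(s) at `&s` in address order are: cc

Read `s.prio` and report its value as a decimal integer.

6

[0]=0xcc (big-endian) → word 0xcc
prio [5+:3] = (word>>5) & 0x7 = 6  ←
kind [2+:3] = (word>>2) & 0x7 = 3
lvl [0+:2] = (word>>0) & 0x3 = 0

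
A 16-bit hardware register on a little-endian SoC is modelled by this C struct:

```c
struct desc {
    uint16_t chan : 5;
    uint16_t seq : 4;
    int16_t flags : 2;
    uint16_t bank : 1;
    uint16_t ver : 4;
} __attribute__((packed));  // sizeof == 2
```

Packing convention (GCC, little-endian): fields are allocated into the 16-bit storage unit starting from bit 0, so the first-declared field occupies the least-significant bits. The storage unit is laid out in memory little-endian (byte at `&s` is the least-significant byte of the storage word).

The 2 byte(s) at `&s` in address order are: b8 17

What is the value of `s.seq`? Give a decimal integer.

[0]=0xb8 [1]=0x17 (little-endian) → word 0x17b8
chan:5 @ bit 0 → (0x17b8>>0)&0x1f = 0x18
seq:4 @ bit 5 → (0x17b8>>5)&0xf = 0xd  ←
flags:2 @ bit 9 → (0x17b8>>9)&0x3 = 0x3
bank:1 @ bit 11 → (0x17b8>>11)&0x1 = 0x0
ver:4 @ bit 12 → (0x17b8>>12)&0xf = 0x1

13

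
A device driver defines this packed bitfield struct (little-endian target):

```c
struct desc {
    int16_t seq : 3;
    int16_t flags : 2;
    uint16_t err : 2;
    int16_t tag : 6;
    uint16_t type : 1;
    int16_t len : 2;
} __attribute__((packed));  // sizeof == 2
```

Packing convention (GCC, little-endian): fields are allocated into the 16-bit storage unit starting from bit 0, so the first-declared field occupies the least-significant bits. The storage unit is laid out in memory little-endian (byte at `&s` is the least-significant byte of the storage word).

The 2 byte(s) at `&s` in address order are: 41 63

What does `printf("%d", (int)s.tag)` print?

6

[0]=0x41 [1]=0x63 (little-endian) → word 0x6341
seq:3 @ bit 0 → (0x6341>>0)&0x7 = 0x1
flags:2 @ bit 3 → (0x6341>>3)&0x3 = 0x0
err:2 @ bit 5 → (0x6341>>5)&0x3 = 0x2
tag:6 @ bit 7 → (0x6341>>7)&0x3f = 0x6  ←
type:1 @ bit 13 → (0x6341>>13)&0x1 = 0x1
len:2 @ bit 14 → (0x6341>>14)&0x3 = 0x1
tag signed 6b, MSB=0: value = 6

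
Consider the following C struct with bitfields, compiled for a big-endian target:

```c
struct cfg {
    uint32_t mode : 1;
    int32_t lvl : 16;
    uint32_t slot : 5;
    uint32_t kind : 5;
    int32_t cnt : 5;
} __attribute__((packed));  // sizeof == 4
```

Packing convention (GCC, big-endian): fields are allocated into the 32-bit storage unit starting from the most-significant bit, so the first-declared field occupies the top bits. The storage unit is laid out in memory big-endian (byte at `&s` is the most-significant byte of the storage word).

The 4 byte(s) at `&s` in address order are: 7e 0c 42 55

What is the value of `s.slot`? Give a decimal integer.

[0]=0x7e [1]=0x0c [2]=0x42 [3]=0x55 (big-endian) → word 0x7e0c4255
mode [31+:1] = (word>>31) & 0x1 = 0
lvl [15+:16] = (word>>15) & 0xffff = 64536
slot [10+:5] = (word>>10) & 0x1f = 16  ←
kind [5+:5] = (word>>5) & 0x1f = 18
cnt [0+:5] = (word>>0) & 0x1f = 21

16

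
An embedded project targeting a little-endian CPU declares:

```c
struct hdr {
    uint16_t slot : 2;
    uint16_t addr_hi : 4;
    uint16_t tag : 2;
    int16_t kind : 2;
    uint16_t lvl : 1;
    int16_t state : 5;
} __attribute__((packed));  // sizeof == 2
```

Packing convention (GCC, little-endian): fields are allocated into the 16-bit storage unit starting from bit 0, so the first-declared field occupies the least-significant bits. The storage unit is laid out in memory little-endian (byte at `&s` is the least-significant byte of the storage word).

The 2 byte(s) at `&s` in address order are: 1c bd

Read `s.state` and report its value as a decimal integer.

[0]=0x1c [1]=0xbd (little-endian) → word 0xbd1c
slot [0+:2] = (word>>0) & 0x3 = 0
addr_hi [2+:4] = (word>>2) & 0xf = 7
tag [6+:2] = (word>>6) & 0x3 = 0
kind [8+:2] = (word>>8) & 0x3 = 1
lvl [10+:1] = (word>>10) & 0x1 = 1
state [11+:5] = (word>>11) & 0x1f = 23  ←
state signed 5b, MSB=1: 23 - 32 = -9

-9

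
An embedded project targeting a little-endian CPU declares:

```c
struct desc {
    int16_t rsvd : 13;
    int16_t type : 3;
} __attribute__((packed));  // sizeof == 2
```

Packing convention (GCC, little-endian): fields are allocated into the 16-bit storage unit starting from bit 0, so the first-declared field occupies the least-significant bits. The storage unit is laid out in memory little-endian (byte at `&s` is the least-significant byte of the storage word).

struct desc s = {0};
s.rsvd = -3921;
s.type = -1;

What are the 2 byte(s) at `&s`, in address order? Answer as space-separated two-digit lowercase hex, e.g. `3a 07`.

af f0

[0+:13] rsvd=-3921 & 0x1fff = 0x10af; word=0x10af
[13+:3] type=-1 & 0x7 = 0x7; word=0xf0af
word = 0xf0af → little-endian bytes:
  [0]=0xaf  [1]=0xf0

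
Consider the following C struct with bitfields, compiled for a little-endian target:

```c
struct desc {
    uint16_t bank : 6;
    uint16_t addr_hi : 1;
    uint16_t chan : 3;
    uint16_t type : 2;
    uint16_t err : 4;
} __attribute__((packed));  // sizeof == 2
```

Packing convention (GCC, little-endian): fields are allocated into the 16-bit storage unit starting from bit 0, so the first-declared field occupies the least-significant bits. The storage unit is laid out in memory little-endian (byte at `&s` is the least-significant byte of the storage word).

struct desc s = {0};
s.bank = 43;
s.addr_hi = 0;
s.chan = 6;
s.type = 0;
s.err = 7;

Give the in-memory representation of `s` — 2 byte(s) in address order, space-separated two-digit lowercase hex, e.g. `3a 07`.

2b 73

bank:6 = 43 → 0x2b << 0 → word 0x002b
addr_hi:1 = 0 → 0x0 << 6 → word 0x002b
chan:3 = 6 → 0x6 << 7 → word 0x032b
type:2 = 0 → 0x0 << 10 → word 0x032b
err:4 = 7 → 0x7 << 12 → word 0x732b
word = 0x732b → little-endian bytes:
  [0]=0x2b  [1]=0x73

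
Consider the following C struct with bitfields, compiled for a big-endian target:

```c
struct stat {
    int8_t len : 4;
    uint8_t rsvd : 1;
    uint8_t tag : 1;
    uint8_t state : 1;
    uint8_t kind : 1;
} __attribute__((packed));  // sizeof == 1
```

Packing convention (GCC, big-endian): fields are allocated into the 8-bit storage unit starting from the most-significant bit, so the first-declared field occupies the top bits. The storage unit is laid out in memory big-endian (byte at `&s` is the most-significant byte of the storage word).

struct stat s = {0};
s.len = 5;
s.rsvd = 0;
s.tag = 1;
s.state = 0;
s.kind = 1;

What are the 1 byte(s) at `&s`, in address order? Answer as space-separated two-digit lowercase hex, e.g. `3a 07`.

len:4 = 5 → 0x5 << 4 → word 0x50
rsvd:1 = 0 → 0x0 << 3 → word 0x50
tag:1 = 1 → 0x1 << 2 → word 0x54
state:1 = 0 → 0x0 << 1 → word 0x54
kind:1 = 1 → 0x1 << 0 → word 0x55
word = 0x55 → big-endian bytes:
  [0]=0x55

55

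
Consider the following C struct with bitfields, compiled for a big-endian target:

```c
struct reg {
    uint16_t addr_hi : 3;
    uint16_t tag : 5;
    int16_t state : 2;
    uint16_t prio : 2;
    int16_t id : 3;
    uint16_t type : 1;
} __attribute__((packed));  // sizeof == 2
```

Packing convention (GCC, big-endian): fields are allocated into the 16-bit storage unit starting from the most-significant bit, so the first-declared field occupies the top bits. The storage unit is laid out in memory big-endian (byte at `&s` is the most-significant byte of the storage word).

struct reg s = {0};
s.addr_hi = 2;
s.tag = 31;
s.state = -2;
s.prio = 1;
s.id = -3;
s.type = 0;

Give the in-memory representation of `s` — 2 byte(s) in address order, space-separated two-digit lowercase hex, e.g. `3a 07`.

5f 9a

[13+:3] addr_hi=2 & 0x7 = 0x2; word=0x4000
[8+:5] tag=31 & 0x1f = 0x1f; word=0x5f00
[6+:2] state=-2 & 0x3 = 0x2; word=0x5f80
[4+:2] prio=1 & 0x3 = 0x1; word=0x5f90
[1+:3] id=-3 & 0x7 = 0x5; word=0x5f9a
[0+:1] type=0 & 0x1 = 0x0; word=0x5f9a
word = 0x5f9a → big-endian bytes:
  [0]=0x5f  [1]=0x9a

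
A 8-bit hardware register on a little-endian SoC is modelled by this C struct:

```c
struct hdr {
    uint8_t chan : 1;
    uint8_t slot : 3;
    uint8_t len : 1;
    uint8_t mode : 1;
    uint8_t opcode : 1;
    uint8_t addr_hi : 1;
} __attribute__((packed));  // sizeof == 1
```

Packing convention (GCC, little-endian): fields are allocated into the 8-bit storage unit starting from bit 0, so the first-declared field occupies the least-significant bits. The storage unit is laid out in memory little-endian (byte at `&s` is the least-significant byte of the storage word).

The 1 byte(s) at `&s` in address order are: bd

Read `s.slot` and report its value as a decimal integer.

[0]=0xbd (little-endian) → word 0xbd
chan [0+:1] = (word>>0) & 0x1 = 1
slot [1+:3] = (word>>1) & 0x7 = 6  ←
len [4+:1] = (word>>4) & 0x1 = 1
mode [5+:1] = (word>>5) & 0x1 = 1
opcode [6+:1] = (word>>6) & 0x1 = 0
addr_hi [7+:1] = (word>>7) & 0x1 = 1

6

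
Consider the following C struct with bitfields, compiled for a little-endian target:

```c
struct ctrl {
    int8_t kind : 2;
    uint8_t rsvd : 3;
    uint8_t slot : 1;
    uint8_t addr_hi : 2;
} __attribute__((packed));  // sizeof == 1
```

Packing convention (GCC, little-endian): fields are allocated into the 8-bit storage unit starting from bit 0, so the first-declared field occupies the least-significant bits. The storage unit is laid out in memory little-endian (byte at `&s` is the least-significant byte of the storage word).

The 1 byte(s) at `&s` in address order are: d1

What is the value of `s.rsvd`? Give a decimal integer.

4

[0]=0xd1 (little-endian) → word 0xd1
kind:2 @ bit 0 → (0xd1>>0)&0x3 = 0x1
rsvd:3 @ bit 2 → (0xd1>>2)&0x7 = 0x4  ←
slot:1 @ bit 5 → (0xd1>>5)&0x1 = 0x0
addr_hi:2 @ bit 6 → (0xd1>>6)&0x3 = 0x3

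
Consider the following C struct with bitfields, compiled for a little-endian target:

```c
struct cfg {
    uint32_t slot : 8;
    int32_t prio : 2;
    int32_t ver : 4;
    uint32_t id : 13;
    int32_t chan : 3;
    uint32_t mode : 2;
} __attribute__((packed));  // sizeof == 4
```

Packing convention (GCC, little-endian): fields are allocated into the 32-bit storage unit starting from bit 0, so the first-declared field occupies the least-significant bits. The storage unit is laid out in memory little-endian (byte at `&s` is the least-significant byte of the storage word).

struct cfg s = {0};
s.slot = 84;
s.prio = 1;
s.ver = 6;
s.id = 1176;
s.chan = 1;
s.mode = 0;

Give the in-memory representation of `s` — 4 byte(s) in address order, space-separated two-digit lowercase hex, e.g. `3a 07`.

54 19 26 09

slot (8b) val=84 bits=0x54 at bit 0: 0x00000054
prio (2b) val=1 bits=0x1 at bit 8: 0x00000154
ver (4b) val=6 bits=0x6 at bit 10: 0x00001954
id (13b) val=1176 bits=0x498 at bit 14: 0x01261954
chan (3b) val=1 bits=0x1 at bit 27: 0x09261954
mode (2b) val=0 bits=0x0 at bit 30: 0x09261954
word = 0x09261954 → little-endian bytes:
  [0]=0x54  [1]=0x19  [2]=0x26  [3]=0x09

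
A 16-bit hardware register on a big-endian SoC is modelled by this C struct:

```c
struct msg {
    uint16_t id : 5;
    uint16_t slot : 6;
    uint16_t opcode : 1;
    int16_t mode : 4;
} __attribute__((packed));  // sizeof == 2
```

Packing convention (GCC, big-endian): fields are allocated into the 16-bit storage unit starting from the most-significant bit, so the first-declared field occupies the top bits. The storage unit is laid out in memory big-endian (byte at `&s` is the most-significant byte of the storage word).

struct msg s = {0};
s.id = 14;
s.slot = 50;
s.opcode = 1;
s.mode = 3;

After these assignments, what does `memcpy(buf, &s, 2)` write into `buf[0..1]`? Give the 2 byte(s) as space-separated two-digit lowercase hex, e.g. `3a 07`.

76 53

id (5b) val=14 bits=0xe at bit 11: 0x7000
slot (6b) val=50 bits=0x32 at bit 5: 0x7640
opcode (1b) val=1 bits=0x1 at bit 4: 0x7650
mode (4b) val=3 bits=0x3 at bit 0: 0x7653
word = 0x7653 → big-endian bytes:
  [0]=0x76  [1]=0x53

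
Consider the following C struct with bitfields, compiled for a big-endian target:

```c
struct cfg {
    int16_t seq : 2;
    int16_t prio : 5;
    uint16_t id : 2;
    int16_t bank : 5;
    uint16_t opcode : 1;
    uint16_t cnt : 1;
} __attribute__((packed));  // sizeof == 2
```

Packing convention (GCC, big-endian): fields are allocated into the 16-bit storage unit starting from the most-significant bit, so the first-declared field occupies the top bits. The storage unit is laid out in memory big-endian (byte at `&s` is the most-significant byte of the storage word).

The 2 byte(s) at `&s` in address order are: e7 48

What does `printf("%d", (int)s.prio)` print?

[0]=0xe7 [1]=0x48 (big-endian) → word 0xe748
seq [14+:2] = (word>>14) & 0x3 = 3
prio [9+:5] = (word>>9) & 0x1f = 19  ←
id [7+:2] = (word>>7) & 0x3 = 2
bank [2+:5] = (word>>2) & 0x1f = 18
opcode [1+:1] = (word>>1) & 0x1 = 0
cnt [0+:1] = (word>>0) & 0x1 = 0
prio signed 5b, MSB=1: 19 - 32 = -13

-13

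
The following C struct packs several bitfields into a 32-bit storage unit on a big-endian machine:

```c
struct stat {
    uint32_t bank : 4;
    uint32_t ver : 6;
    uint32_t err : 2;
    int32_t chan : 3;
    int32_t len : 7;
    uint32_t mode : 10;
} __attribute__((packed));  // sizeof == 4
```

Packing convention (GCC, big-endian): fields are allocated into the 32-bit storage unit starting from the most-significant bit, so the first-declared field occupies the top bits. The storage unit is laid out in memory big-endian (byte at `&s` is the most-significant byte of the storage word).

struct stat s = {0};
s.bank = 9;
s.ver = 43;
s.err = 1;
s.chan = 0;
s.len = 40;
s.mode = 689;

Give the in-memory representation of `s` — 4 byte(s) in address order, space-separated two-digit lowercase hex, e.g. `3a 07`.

9a d0 a2 b1

bank (4b) val=9 bits=0x9 at bit 28: 0x90000000
ver (6b) val=43 bits=0x2b at bit 22: 0x9ac00000
err (2b) val=1 bits=0x1 at bit 20: 0x9ad00000
chan (3b) val=0 bits=0x0 at bit 17: 0x9ad00000
len (7b) val=40 bits=0x28 at bit 10: 0x9ad0a000
mode (10b) val=689 bits=0x2b1 at bit 0: 0x9ad0a2b1
word = 0x9ad0a2b1 → big-endian bytes:
  [0]=0x9a  [1]=0xd0  [2]=0xa2  [3]=0xb1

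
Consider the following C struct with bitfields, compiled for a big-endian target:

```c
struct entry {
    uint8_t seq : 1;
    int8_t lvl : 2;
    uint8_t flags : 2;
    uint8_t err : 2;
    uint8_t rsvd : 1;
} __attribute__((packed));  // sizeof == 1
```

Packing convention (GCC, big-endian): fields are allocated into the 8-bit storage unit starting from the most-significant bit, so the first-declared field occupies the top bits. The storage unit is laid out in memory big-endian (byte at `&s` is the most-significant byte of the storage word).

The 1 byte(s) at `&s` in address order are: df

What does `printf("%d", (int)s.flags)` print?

[0]=0xdf (big-endian) → word 0xdf
seq [7+:1] = (word>>7) & 0x1 = 1
lvl [5+:2] = (word>>5) & 0x3 = 2
flags [3+:2] = (word>>3) & 0x3 = 3  ←
err [1+:2] = (word>>1) & 0x3 = 3
rsvd [0+:1] = (word>>0) & 0x1 = 1

3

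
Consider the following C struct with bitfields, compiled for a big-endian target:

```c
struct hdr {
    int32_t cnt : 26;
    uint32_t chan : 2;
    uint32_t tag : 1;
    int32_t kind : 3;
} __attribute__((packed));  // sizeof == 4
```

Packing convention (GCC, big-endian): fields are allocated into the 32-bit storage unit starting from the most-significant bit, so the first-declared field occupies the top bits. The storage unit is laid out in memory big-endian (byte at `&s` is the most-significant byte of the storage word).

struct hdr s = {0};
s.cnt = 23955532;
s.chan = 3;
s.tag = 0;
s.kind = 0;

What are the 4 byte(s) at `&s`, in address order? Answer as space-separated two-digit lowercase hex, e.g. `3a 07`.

cnt:26 = 23955532 → 0x16d884c << 6 → word 0x5b621300
chan:2 = 3 → 0x3 << 4 → word 0x5b621330
tag:1 = 0 → 0x0 << 3 → word 0x5b621330
kind:3 = 0 → 0x0 << 0 → word 0x5b621330
word = 0x5b621330 → big-endian bytes:
  [0]=0x5b  [1]=0x62  [2]=0x13  [3]=0x30

5b 62 13 30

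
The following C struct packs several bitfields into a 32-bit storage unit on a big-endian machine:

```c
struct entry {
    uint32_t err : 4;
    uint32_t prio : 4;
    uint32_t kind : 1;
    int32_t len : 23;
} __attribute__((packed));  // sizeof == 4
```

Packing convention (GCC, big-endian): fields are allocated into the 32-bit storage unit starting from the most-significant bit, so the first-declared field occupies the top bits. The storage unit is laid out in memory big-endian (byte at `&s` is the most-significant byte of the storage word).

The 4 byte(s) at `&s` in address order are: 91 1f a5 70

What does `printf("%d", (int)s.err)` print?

9

[0]=0x91 [1]=0x1f [2]=0xa5 [3]=0x70 (big-endian) → word 0x911fa570
err:4 @ bit 28 → (0x911fa570>>28)&0xf = 0x9  ←
prio:4 @ bit 24 → (0x911fa570>>24)&0xf = 0x1
kind:1 @ bit 23 → (0x911fa570>>23)&0x1 = 0x0
len:23 @ bit 0 → (0x911fa570>>0)&0x7fffff = 0x1fa570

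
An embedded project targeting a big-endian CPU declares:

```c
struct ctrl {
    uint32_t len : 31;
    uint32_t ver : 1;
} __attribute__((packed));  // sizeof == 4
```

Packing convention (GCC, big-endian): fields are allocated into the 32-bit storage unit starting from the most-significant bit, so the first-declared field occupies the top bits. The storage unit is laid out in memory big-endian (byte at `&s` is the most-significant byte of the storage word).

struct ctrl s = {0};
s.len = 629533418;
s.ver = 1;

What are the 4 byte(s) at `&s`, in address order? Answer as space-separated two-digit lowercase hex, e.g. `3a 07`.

[1+:31] len=629533418 & 0x7fffffff = 0x2585eaea; word=0x4b0bd5d4
[0+:1] ver=1 & 0x1 = 0x1; word=0x4b0bd5d5
word = 0x4b0bd5d5 → big-endian bytes:
  [0]=0x4b  [1]=0x0b  [2]=0xd5  [3]=0xd5

4b 0b d5 d5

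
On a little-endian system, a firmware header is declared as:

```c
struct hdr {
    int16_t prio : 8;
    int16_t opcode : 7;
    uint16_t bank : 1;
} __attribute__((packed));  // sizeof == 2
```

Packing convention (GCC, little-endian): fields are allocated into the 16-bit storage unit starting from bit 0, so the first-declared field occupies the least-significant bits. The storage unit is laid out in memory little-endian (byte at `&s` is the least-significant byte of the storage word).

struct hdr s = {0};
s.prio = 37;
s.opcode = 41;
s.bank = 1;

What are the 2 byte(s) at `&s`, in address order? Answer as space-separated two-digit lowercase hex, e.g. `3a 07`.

25 a9

prio:8 = 37 → 0x25 << 0 → word 0x0025
opcode:7 = 41 → 0x29 << 8 → word 0x2925
bank:1 = 1 → 0x1 << 15 → word 0xa925
word = 0xa925 → little-endian bytes:
  [0]=0x25  [1]=0xa9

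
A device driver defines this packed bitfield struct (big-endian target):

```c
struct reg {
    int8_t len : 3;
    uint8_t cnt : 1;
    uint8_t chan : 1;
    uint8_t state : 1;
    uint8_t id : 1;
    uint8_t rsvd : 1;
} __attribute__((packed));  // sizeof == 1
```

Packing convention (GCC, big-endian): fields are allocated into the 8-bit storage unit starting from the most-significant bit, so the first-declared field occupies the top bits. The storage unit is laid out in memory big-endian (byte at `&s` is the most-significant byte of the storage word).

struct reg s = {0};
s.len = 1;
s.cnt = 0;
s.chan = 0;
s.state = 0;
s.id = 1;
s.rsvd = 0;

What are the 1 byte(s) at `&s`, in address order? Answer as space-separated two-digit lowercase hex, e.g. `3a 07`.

22

[5+:3] len=1 & 0x7 = 0x1; word=0x20
[4+:1] cnt=0 & 0x1 = 0x0; word=0x20
[3+:1] chan=0 & 0x1 = 0x0; word=0x20
[2+:1] state=0 & 0x1 = 0x0; word=0x20
[1+:1] id=1 & 0x1 = 0x1; word=0x22
[0+:1] rsvd=0 & 0x1 = 0x0; word=0x22
word = 0x22 → big-endian bytes:
  [0]=0x22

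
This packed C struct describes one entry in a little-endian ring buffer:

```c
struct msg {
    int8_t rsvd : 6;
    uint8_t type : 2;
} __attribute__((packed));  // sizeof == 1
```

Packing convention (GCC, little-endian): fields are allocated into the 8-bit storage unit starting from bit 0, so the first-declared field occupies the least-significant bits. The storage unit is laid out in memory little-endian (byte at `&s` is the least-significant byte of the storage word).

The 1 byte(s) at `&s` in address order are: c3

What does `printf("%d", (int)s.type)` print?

3

[0]=0xc3 (little-endian) → word 0xc3
rsvd:6 @ bit 0 → (0xc3>>0)&0x3f = 0x3
type:2 @ bit 6 → (0xc3>>6)&0x3 = 0x3  ←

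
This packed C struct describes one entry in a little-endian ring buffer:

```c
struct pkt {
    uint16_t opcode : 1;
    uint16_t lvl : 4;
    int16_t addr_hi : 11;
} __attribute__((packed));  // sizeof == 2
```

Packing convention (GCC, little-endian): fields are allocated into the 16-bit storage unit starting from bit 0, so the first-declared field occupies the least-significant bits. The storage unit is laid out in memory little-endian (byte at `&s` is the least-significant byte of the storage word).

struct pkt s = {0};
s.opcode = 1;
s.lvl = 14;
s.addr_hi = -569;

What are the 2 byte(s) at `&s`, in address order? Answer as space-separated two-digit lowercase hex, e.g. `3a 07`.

opcode (1b) val=1 bits=0x1 at bit 0: 0x0001
lvl (4b) val=14 bits=0xe at bit 1: 0x001d
addr_hi (11b) val=-569 bits=0x5c7 at bit 5: 0xb8fd
word = 0xb8fd → little-endian bytes:
  [0]=0xfd  [1]=0xb8

fd b8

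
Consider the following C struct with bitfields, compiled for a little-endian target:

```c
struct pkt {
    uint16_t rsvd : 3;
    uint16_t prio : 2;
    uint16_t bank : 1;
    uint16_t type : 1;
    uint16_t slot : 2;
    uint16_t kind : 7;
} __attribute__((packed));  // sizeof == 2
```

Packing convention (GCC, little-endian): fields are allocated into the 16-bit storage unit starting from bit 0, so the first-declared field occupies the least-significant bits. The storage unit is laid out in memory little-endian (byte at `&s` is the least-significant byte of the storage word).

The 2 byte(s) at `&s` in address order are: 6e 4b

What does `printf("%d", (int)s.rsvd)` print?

6

[0]=0x6e [1]=0x4b (little-endian) → word 0x4b6e
rsvd:3 @ bit 0 → (0x4b6e>>0)&0x7 = 0x6  ←
prio:2 @ bit 3 → (0x4b6e>>3)&0x3 = 0x1
bank:1 @ bit 5 → (0x4b6e>>5)&0x1 = 0x1
type:1 @ bit 6 → (0x4b6e>>6)&0x1 = 0x1
slot:2 @ bit 7 → (0x4b6e>>7)&0x3 = 0x2
kind:7 @ bit 9 → (0x4b6e>>9)&0x7f = 0x25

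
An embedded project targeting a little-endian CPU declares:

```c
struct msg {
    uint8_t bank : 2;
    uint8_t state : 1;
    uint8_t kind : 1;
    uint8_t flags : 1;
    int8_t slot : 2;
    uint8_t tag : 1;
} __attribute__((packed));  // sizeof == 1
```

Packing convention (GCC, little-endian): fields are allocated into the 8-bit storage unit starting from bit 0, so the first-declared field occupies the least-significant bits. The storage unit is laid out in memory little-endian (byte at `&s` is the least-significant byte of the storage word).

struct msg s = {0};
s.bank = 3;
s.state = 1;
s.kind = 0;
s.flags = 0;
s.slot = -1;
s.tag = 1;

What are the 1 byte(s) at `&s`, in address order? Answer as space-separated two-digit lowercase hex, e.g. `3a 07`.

[0+:2] bank=3 & 0x3 = 0x3; word=0x03
[2+:1] state=1 & 0x1 = 0x1; word=0x07
[3+:1] kind=0 & 0x1 = 0x0; word=0x07
[4+:1] flags=0 & 0x1 = 0x0; word=0x07
[5+:2] slot=-1 & 0x3 = 0x3; word=0x67
[7+:1] tag=1 & 0x1 = 0x1; word=0xe7
word = 0xe7 → little-endian bytes:
  [0]=0xe7

e7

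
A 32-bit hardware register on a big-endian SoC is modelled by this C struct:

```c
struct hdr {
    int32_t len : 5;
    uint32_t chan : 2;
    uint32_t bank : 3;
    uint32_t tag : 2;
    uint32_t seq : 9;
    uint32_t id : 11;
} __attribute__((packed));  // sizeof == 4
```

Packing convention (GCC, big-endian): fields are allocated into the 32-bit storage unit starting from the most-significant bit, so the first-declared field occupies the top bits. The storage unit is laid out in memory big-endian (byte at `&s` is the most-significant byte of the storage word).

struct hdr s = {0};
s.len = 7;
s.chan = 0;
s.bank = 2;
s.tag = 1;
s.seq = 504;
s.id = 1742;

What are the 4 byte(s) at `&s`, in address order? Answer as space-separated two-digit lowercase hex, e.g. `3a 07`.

len (5b) val=7 bits=0x7 at bit 27: 0x38000000
chan (2b) val=0 bits=0x0 at bit 25: 0x38000000
bank (3b) val=2 bits=0x2 at bit 22: 0x38800000
tag (2b) val=1 bits=0x1 at bit 20: 0x38900000
seq (9b) val=504 bits=0x1f8 at bit 11: 0x389fc000
id (11b) val=1742 bits=0x6ce at bit 0: 0x389fc6ce
word = 0x389fc6ce → big-endian bytes:
  [0]=0x38  [1]=0x9f  [2]=0xc6  [3]=0xce

38 9f c6 ce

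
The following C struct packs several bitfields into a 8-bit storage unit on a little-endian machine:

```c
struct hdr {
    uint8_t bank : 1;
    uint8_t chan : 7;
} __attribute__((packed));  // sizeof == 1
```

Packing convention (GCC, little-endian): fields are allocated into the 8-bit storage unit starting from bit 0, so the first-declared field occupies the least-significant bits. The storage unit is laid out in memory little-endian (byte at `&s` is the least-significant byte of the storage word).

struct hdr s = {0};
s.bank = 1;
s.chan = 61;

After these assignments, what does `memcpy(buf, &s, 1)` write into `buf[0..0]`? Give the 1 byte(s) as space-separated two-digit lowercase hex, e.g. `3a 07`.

7b

bank (1b) val=1 bits=0x1 at bit 0: 0x01
chan (7b) val=61 bits=0x3d at bit 1: 0x7b
word = 0x7b → little-endian bytes:
  [0]=0x7b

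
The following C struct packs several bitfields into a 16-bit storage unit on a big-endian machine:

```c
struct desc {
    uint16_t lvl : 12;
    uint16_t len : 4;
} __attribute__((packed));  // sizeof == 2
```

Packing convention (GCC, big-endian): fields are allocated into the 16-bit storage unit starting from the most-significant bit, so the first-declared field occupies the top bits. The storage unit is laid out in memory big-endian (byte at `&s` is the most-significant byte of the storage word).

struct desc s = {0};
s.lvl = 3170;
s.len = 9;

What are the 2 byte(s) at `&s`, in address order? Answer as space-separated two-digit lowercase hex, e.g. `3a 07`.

lvl (12b) val=3170 bits=0xc62 at bit 4: 0xc620
len (4b) val=9 bits=0x9 at bit 0: 0xc629
word = 0xc629 → big-endian bytes:
  [0]=0xc6  [1]=0x29

c6 29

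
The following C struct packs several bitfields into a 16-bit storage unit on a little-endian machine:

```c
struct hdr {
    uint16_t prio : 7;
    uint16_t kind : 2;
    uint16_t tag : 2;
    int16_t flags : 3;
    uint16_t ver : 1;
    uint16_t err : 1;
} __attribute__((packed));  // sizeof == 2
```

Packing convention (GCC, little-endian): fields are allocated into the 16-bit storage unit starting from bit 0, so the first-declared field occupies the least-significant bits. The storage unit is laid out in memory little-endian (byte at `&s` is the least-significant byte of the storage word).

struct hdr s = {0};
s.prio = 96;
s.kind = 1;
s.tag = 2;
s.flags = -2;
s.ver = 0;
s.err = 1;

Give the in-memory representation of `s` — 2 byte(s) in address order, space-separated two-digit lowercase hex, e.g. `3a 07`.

e0 b4

prio (7b) val=96 bits=0x60 at bit 0: 0x0060
kind (2b) val=1 bits=0x1 at bit 7: 0x00e0
tag (2b) val=2 bits=0x2 at bit 9: 0x04e0
flags (3b) val=-2 bits=0x6 at bit 11: 0x34e0
ver (1b) val=0 bits=0x0 at bit 14: 0x34e0
err (1b) val=1 bits=0x1 at bit 15: 0xb4e0
word = 0xb4e0 → little-endian bytes:
  [0]=0xe0  [1]=0xb4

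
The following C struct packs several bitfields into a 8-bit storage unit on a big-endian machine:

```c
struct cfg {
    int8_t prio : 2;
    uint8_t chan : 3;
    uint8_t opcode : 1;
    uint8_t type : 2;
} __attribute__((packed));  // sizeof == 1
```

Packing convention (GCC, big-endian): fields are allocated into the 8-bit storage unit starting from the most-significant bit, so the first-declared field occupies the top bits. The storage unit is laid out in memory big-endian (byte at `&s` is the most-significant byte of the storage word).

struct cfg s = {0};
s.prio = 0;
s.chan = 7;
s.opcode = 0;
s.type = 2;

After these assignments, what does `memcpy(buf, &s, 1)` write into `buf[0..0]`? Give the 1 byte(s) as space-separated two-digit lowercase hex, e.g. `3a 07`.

[6+:2] prio=0 & 0x3 = 0x0; word=0x00
[3+:3] chan=7 & 0x7 = 0x7; word=0x38
[2+:1] opcode=0 & 0x1 = 0x0; word=0x38
[0+:2] type=2 & 0x3 = 0x2; word=0x3a
word = 0x3a → big-endian bytes:
  [0]=0x3a

3a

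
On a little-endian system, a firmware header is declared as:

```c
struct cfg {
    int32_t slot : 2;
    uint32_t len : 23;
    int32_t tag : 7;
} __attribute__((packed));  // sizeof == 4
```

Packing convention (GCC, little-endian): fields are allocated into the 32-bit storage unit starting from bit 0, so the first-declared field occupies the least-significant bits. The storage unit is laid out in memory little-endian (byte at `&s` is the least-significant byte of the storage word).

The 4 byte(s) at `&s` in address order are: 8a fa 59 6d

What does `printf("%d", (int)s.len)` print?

[0]=0x8a [1]=0xfa [2]=0x59 [3]=0x6d (little-endian) → word 0x6d59fa8a
slot:2 @ bit 0 → (0x6d59fa8a>>0)&0x3 = 0x2
len:23 @ bit 2 → (0x6d59fa8a>>2)&0x7fffff = 0x567ea2  ←
tag:7 @ bit 25 → (0x6d59fa8a>>25)&0x7f = 0x36

5668514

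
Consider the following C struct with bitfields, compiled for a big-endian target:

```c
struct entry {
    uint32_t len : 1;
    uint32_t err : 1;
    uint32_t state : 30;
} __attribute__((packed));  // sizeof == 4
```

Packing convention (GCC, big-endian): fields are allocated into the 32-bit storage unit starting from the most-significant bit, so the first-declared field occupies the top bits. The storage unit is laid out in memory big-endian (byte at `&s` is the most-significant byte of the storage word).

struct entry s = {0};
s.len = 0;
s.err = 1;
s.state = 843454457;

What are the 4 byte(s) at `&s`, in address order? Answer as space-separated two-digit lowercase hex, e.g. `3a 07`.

len (1b) val=0 bits=0x0 at bit 31: 0x00000000
err (1b) val=1 bits=0x1 at bit 30: 0x40000000
state (30b) val=843454457 bits=0x324617f9 at bit 0: 0x724617f9
word = 0x724617f9 → big-endian bytes:
  [0]=0x72  [1]=0x46  [2]=0x17  [3]=0xf9

72 46 17 f9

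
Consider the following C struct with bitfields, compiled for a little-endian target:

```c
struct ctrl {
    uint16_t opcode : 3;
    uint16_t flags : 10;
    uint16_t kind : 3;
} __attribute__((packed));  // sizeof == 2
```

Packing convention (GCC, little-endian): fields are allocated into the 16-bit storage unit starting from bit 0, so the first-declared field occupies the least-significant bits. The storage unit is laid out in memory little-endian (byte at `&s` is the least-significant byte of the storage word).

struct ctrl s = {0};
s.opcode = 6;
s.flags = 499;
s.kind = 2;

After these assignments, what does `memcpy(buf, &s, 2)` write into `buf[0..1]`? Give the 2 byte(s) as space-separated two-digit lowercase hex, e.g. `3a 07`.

9e 4f

opcode:3 = 6 → 0x6 << 0 → word 0x0006
flags:10 = 499 → 0x1f3 << 3 → word 0x0f9e
kind:3 = 2 → 0x2 << 13 → word 0x4f9e
word = 0x4f9e → little-endian bytes:
  [0]=0x9e  [1]=0x4f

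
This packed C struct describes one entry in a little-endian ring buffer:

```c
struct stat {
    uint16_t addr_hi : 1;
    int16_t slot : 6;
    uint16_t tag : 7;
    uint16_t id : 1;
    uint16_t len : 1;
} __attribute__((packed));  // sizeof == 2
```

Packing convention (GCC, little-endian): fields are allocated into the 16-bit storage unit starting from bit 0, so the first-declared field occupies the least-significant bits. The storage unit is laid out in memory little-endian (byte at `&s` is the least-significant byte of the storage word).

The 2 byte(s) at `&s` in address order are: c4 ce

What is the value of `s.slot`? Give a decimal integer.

-30

[0]=0xc4 [1]=0xce (little-endian) → word 0xcec4
addr_hi:1 @ bit 0 → (0xcec4>>0)&0x1 = 0x0
slot:6 @ bit 1 → (0xcec4>>1)&0x3f = 0x22  ←
tag:7 @ bit 7 → (0xcec4>>7)&0x7f = 0x1d
id:1 @ bit 14 → (0xcec4>>14)&0x1 = 0x1
len:1 @ bit 15 → (0xcec4>>15)&0x1 = 0x1
slot signed 6b, MSB=1: 34 - 64 = -30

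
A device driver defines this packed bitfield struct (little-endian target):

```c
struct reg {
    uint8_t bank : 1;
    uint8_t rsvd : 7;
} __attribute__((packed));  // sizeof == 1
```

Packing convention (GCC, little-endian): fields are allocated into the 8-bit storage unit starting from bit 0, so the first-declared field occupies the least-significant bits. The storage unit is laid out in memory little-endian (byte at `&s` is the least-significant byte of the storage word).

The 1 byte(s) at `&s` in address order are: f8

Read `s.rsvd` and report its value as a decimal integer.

[0]=0xf8 (little-endian) → word 0xf8
bank [0+:1] = (word>>0) & 0x1 = 0
rsvd [1+:7] = (word>>1) & 0x7f = 124  ←

124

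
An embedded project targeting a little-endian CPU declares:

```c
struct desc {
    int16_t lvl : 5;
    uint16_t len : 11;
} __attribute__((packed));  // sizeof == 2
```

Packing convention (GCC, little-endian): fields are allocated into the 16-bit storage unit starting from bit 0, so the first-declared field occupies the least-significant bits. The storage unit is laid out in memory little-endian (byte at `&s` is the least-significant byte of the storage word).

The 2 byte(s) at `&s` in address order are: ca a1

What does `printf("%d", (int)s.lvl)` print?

[0]=0xca [1]=0xa1 (little-endian) → word 0xa1ca
lvl [0+:5] = (word>>0) & 0x1f = 10  ←
len [5+:11] = (word>>5) & 0x7ff = 1294
lvl signed 5b, MSB=0: value = 10

10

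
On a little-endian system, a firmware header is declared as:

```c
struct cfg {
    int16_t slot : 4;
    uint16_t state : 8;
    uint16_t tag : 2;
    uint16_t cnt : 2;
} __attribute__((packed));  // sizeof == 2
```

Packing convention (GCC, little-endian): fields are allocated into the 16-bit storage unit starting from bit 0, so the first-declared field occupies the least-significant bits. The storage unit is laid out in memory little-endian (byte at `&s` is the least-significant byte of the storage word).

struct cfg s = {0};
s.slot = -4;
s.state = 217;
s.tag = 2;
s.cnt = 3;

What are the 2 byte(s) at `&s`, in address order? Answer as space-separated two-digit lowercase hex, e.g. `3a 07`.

9c ed

[0+:4] slot=-4 & 0xf = 0xc; word=0x000c
[4+:8] state=217 & 0xff = 0xd9; word=0x0d9c
[12+:2] tag=2 & 0x3 = 0x2; word=0x2d9c
[14+:2] cnt=3 & 0x3 = 0x3; word=0xed9c
word = 0xed9c → little-endian bytes:
  [0]=0x9c  [1]=0xed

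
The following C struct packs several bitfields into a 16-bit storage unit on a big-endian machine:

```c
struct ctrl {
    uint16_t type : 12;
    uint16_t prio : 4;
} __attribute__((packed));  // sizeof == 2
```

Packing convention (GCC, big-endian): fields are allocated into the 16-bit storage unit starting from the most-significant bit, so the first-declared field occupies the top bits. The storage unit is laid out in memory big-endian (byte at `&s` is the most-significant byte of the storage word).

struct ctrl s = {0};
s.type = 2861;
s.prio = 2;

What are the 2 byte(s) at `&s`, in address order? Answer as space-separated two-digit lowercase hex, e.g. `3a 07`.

type:12 = 2861 → 0xb2d << 4 → word 0xb2d0
prio:4 = 2 → 0x2 << 0 → word 0xb2d2
word = 0xb2d2 → big-endian bytes:
  [0]=0xb2  [1]=0xd2

b2 d2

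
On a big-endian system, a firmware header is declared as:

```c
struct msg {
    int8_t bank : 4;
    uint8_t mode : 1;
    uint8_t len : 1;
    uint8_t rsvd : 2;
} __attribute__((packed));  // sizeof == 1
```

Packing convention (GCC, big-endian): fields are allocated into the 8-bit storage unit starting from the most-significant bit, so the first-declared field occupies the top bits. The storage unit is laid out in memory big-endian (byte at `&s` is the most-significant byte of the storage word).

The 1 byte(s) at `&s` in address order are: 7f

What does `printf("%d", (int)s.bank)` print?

7

[0]=0x7f (big-endian) → word 0x7f
bank:4 @ bit 4 → (0x7f>>4)&0xf = 0x7  ←
mode:1 @ bit 3 → (0x7f>>3)&0x1 = 0x1
len:1 @ bit 2 → (0x7f>>2)&0x1 = 0x1
rsvd:2 @ bit 0 → (0x7f>>0)&0x3 = 0x3
bank signed 4b, MSB=0: value = 7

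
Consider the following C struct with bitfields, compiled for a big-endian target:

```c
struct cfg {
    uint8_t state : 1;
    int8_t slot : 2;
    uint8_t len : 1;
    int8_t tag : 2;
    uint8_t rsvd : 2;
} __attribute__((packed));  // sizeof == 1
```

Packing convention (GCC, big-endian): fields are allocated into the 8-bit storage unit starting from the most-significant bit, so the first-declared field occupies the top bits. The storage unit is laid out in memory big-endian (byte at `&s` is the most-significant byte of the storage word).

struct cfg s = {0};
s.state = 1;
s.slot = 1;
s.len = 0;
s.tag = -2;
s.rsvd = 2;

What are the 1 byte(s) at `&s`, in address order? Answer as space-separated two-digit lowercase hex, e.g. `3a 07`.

state (1b) val=1 bits=0x1 at bit 7: 0x80
slot (2b) val=1 bits=0x1 at bit 5: 0xa0
len (1b) val=0 bits=0x0 at bit 4: 0xa0
tag (2b) val=-2 bits=0x2 at bit 2: 0xa8
rsvd (2b) val=2 bits=0x2 at bit 0: 0xaa
word = 0xaa → big-endian bytes:
  [0]=0xaa

aa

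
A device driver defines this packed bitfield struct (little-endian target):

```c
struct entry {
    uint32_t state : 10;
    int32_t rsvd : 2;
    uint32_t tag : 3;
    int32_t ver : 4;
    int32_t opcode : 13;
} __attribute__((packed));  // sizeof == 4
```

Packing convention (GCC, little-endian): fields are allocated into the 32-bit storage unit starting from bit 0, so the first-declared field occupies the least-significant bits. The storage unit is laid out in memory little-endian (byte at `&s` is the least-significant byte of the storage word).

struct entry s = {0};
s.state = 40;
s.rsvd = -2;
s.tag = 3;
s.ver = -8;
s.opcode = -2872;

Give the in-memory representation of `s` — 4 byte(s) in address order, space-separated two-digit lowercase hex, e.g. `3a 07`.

28 38 44 a6

state (10b) val=40 bits=0x28 at bit 0: 0x00000028
rsvd (2b) val=-2 bits=0x2 at bit 10: 0x00000828
tag (3b) val=3 bits=0x3 at bit 12: 0x00003828
ver (4b) val=-8 bits=0x8 at bit 15: 0x00043828
opcode (13b) val=-2872 bits=0x14c8 at bit 19: 0xa6443828
word = 0xa6443828 → little-endian bytes:
  [0]=0x28  [1]=0x38  [2]=0x44  [3]=0xa6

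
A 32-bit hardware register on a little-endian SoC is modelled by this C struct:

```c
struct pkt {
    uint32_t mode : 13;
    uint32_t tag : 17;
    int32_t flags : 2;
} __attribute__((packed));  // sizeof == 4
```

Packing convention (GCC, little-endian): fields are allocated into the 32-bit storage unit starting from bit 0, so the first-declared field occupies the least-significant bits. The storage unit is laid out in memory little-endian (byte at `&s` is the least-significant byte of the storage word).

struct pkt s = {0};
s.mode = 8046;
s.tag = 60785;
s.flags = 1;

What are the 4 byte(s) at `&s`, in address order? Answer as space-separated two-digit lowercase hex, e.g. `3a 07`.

mode (13b) val=8046 bits=0x1f6e at bit 0: 0x00001f6e
tag (17b) val=60785 bits=0xed71 at bit 13: 0x1dae3f6e
flags (2b) val=1 bits=0x1 at bit 30: 0x5dae3f6e
word = 0x5dae3f6e → little-endian bytes:
  [0]=0x6e  [1]=0x3f  [2]=0xae  [3]=0x5d

6e 3f ae 5d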